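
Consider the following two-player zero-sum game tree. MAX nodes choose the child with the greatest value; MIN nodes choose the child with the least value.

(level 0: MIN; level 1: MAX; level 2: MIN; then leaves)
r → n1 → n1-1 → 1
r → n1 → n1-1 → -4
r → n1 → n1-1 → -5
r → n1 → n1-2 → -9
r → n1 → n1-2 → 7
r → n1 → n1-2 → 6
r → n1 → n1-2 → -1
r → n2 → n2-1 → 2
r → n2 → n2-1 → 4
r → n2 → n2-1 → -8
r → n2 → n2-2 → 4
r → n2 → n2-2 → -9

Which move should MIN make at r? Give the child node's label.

n1-1 (MIN): min(1, -4, -5) = -5
n1-2 (MIN): min(-9, 7, 6, -1) = -9
n1 (MAX): max(-5, -9) = -5
n2-1 (MIN): min(2, 4, -8) = -8
n2-2 (MIN): min(4, -9) = -9
n2 (MAX): max(-8, -9) = -8
r (MIN): min(-5, -8) = -8
MIN at r wants the lowest of {n1=-5, n2=-8}, so chooses n2.

n2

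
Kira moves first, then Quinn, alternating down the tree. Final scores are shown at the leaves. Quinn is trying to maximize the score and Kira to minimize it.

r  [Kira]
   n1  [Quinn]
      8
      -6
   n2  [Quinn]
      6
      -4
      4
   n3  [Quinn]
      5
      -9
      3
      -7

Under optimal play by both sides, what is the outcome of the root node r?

5

n1 (Quinn): max(8, -6) = 8
n2 (Quinn): max(6, -4, 4) = 6
n3 (Quinn): max(5, -9, 3, -7) = 5
r (Kira): min(8, 6, 5) = 5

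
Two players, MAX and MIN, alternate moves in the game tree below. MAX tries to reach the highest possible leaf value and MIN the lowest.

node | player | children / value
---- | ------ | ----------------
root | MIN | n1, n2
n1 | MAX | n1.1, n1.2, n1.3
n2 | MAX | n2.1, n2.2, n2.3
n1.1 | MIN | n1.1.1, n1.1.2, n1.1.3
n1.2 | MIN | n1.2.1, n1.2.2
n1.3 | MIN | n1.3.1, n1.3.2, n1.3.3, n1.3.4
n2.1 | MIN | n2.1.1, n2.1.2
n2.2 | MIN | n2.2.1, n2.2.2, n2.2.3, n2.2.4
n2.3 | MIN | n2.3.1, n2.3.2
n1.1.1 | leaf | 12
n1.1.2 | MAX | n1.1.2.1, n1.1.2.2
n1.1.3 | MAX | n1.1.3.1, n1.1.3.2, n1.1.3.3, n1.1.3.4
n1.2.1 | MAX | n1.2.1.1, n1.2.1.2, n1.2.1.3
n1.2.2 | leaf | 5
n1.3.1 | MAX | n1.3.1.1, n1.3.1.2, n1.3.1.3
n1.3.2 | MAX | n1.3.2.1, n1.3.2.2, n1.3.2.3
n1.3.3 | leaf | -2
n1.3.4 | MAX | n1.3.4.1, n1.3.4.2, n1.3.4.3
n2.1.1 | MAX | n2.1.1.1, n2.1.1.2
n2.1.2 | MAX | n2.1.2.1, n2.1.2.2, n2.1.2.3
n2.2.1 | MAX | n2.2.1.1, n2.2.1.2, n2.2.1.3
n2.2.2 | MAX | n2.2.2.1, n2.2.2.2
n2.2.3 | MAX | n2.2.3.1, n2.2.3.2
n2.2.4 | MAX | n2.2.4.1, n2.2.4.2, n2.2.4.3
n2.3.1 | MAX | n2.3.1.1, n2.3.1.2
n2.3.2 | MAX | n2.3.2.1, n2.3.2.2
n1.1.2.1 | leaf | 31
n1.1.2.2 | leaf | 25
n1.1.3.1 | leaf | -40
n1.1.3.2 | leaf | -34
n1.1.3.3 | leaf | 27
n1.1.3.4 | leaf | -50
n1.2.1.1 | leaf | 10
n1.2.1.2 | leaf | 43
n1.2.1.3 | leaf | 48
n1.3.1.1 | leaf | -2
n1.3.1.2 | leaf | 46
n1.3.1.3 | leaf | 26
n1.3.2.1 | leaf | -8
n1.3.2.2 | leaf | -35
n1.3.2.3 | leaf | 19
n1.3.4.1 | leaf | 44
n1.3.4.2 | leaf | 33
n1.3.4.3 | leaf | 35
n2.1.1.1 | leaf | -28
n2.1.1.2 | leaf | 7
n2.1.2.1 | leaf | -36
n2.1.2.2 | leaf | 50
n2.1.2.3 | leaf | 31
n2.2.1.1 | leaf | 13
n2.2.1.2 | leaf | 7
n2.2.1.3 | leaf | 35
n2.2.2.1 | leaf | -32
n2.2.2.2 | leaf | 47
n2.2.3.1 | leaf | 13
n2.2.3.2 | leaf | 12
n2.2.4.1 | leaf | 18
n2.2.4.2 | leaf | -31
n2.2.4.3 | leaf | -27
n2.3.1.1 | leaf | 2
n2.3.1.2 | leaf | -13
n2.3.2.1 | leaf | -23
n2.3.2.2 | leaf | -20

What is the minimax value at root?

12

n1.1.2 (MAX): max(31, 25) = 31
n1.1.3 (MAX): max(-40, -34, 27, -50) = 27
n1.1 (MIN): min(12, 31, 27) = 12
n1.2.1 (MAX): max(10, 43, 48) = 48
n1.2 (MIN): min(48, 5) = 5
n1.3.1 (MAX): max(-2, 46, 26) = 46
n1.3.2 (MAX): max(-8, -35, 19) = 19
n1.3.4 (MAX): max(44, 33, 35) = 44
n1.3 (MIN): min(46, 19, -2, 44) = -2
n1 (MAX): max(12, 5, -2) = 12
n2.1.1 (MAX): max(-28, 7) = 7
n2.1.2 (MAX): max(-36, 50, 31) = 50
n2.1 (MIN): min(7, 50) = 7
n2.2.1 (MAX): max(13, 7, 35) = 35
n2.2.2 (MAX): max(-32, 47) = 47
n2.2.3 (MAX): max(13, 12) = 13
n2.2.4 (MAX): max(18, -31, -27) = 18
n2.2 (MIN): min(35, 47, 13, 18) = 13
n2.3.1 (MAX): max(2, -13) = 2
n2.3.2 (MAX): max(-23, -20) = -20
n2.3 (MIN): min(2, -20) = -20
n2 (MAX): max(7, 13, -20) = 13
root (MIN): min(12, 13) = 12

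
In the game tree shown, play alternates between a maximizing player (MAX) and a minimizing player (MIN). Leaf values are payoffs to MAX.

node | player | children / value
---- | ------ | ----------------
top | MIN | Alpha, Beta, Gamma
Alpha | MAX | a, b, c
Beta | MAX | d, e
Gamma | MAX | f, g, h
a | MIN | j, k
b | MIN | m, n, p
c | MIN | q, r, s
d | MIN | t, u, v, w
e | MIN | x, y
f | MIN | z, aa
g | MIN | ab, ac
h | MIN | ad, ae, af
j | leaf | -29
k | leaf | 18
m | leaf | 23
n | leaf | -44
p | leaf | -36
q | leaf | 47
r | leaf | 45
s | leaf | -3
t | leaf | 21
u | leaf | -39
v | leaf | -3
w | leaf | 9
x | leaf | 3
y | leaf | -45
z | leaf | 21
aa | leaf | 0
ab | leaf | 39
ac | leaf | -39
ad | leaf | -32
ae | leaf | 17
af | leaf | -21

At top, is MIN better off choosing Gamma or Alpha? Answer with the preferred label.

Alpha

f (MIN): min(21, 0) = 0
g (MIN): min(39, -39) = -39
h (MIN): min(-32, 17, -21) = -32
Gamma (MAX): max(0, -39, -32) = 0
a (MIN): min(-29, 18) = -29
b (MIN): min(23, -44, -36) = -44
c (MIN): min(47, 45, -3) = -3
Alpha (MAX): max(-29, -44, -3) = -3
MIN prefers the lower value; Gamma=0, Alpha=-3. Alpha is better since -3 < 0.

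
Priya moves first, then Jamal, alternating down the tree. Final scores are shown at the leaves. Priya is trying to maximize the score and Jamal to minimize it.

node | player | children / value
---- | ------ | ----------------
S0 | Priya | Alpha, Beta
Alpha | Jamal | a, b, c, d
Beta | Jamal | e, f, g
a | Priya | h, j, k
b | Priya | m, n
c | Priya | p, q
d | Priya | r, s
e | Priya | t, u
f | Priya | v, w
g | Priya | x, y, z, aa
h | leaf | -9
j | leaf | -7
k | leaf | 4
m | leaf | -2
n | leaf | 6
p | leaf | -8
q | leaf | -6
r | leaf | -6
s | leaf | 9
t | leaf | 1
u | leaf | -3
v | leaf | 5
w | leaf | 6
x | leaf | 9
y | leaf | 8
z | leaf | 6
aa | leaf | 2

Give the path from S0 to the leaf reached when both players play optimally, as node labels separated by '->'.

S0 -> Beta -> e -> t

a (Priya): max(-9, -7, 4) = 4
b (Priya): max(-2, 6) = 6
c (Priya): max(-8, -6) = -6
d (Priya): max(-6, 9) = 9
Alpha (Jamal): min(4, 6, -6, 9) = -6
e (Priya): max(1, -3) = 1
f (Priya): max(5, 6) = 6
g (Priya): max(9, 8, 6, 2) = 9
Beta (Jamal): min(1, 6, 9) = 1
S0 (Priya): max(-6, 1) = 1
At S0, Priya picks Beta (highest: 1).
At Beta, Jamal picks e (lowest: 1).
At e, Priya picks t (highest: 1).
Terminal value 1.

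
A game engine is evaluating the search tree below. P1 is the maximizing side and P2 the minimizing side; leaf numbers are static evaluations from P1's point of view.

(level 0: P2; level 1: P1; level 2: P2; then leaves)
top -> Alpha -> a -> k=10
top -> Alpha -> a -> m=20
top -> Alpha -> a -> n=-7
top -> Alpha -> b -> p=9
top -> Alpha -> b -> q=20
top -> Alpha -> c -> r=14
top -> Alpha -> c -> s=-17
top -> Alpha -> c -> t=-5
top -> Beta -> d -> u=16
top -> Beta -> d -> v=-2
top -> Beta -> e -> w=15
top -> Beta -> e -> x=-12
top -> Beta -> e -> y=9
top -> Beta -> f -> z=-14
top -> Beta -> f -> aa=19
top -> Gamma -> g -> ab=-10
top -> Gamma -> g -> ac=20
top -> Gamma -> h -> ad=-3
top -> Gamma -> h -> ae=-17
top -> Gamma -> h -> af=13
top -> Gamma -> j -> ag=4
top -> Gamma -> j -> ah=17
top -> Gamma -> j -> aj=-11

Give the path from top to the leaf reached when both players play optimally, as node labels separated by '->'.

top -> Gamma -> g -> ab

a (P2): min(10, 20, -7) = -7
b (P2): min(9, 20) = 9
c (P2): min(14, -17, -5) = -17
Alpha (P1): max(-7, 9, -17) = 9
d (P2): min(16, -2) = -2
e (P2): min(15, -12, 9) = -12
f (P2): min(-14, 19) = -14
Beta (P1): max(-2, -12, -14) = -2
g (P2): min(-10, 20) = -10
h (P2): min(-3, -17, 13) = -17
j (P2): min(4, 17, -11) = -11
Gamma (P1): max(-10, -17, -11) = -10
top (P2): min(9, -2, -10) = -10
At top, P2 picks Gamma (lowest: -10).
At Gamma, P1 picks g (highest: -10).
At g, P2 picks ab (lowest: -10).
Terminal value -10.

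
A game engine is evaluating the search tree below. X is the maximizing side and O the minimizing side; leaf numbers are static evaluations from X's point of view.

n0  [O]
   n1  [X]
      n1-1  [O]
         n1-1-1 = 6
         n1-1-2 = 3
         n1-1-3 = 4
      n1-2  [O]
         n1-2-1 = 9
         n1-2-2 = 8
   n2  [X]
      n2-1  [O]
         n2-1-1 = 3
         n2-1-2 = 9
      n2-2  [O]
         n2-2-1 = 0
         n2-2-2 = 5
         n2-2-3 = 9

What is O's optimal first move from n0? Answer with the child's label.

n2

n1-1 (O): min(6, 3, 4) = 3
n1-2 (O): min(9, 8) = 8
n1 (X): max(3, 8) = 8
n2-1 (O): min(3, 9) = 3
n2-2 (O): min(0, 5, 9) = 0
n2 (X): max(3, 0) = 3
n0 (O): min(8, 3) = 3
O at n0 wants the lowest of {n1=8, n2=3}, so chooses n2.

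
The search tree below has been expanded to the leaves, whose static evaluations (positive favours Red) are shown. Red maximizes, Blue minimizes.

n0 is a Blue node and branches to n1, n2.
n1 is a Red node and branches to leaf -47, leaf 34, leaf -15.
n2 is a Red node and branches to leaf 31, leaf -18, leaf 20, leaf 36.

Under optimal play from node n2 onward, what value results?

36

n2 (Red): max(31, -18, 20, 36) = 36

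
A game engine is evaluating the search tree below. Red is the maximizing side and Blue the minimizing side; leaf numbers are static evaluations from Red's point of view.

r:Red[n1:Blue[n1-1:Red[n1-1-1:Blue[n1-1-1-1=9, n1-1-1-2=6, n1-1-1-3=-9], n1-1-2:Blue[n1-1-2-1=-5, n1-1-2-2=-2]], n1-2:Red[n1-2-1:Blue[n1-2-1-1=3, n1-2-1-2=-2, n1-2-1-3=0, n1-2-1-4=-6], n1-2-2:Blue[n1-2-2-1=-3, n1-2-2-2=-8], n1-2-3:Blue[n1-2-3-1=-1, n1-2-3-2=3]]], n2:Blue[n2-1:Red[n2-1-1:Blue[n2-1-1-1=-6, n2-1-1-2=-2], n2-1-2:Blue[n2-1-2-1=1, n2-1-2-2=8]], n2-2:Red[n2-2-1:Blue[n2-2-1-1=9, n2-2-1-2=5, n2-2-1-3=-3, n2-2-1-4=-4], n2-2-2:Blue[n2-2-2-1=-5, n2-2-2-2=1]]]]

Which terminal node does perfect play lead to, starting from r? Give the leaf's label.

n2-2-1-4

n1-1-1 (Blue): min(9, 6, -9) = -9
n1-1-2 (Blue): min(-5, -2) = -5
n1-1 (Red): max(-9, -5) = -5
n1-2-1 (Blue): min(3, -2, 0, -6) = -6
n1-2-2 (Blue): min(-3, -8) = -8
n1-2-3 (Blue): min(-1, 3) = -1
n1-2 (Red): max(-6, -8, -1) = -1
n1 (Blue): min(-5, -1) = -5
n2-1-1 (Blue): min(-6, -2) = -6
n2-1-2 (Blue): min(1, 8) = 1
n2-1 (Red): max(-6, 1) = 1
n2-2-1 (Blue): min(9, 5, -3, -4) = -4
n2-2-2 (Blue): min(-5, 1) = -5
n2-2 (Red): max(-4, -5) = -4
n2 (Blue): min(1, -4) = -4
r (Red): max(-5, -4) = -4
At r, Red picks n2 (highest: -4).
At n2, Blue picks n2-2 (lowest: -4).
At n2-2, Red picks n2-2-1 (highest: -4).
At n2-2-1, Blue picks n2-2-1-4 (lowest: -4).
Terminal value -4.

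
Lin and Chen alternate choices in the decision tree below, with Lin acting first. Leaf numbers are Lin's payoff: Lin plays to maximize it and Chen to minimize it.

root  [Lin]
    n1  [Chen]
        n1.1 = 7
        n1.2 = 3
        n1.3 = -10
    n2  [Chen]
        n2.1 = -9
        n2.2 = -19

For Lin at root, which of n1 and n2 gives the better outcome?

n1

n1 (Chen): min(7, 3, -10) = -10
n2 (Chen): min(-9, -19) = -19
Lin prefers the higher value; n1=-10, n2=-19. n1 is better since -10 > -19.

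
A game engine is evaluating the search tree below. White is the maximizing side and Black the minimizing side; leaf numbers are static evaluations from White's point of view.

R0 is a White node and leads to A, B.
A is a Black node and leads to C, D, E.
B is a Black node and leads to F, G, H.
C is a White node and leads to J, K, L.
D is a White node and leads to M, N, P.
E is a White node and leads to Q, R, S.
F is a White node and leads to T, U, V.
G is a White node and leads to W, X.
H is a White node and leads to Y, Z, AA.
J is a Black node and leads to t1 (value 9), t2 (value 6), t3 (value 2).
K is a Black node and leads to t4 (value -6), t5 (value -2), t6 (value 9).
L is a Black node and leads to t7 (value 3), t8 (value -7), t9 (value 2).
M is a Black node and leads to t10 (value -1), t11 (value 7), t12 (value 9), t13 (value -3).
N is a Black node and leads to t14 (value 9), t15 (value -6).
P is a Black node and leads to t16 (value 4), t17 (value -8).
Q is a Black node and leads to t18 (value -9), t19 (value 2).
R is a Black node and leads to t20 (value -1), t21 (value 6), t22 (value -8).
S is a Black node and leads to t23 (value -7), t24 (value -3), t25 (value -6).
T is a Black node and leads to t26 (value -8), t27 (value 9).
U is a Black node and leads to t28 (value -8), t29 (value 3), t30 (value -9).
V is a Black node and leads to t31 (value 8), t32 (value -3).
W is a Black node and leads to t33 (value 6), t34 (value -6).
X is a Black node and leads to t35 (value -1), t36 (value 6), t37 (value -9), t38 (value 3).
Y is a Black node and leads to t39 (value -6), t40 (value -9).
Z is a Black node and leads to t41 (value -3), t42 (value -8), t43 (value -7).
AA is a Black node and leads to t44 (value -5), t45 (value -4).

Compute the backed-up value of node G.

-6

W (Black): min(6, -6) = -6
X (Black): min(-1, 6, -9, 3) = -9
G (White): max(-6, -9) = -6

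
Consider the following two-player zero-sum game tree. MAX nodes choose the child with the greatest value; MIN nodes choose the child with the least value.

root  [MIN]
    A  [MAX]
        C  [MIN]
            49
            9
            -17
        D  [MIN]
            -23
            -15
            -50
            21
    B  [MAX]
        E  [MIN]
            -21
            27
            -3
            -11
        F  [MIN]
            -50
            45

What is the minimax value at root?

-21

C (MIN): min(49, 9, -17) = -17
D (MIN): min(-23, -15, -50, 21) = -50
A (MAX): max(-17, -50) = -17
E (MIN): min(-21, 27, -3, -11) = -21
F (MIN): min(-50, 45) = -50
B (MAX): max(-21, -50) = -21
root (MIN): min(-17, -21) = -21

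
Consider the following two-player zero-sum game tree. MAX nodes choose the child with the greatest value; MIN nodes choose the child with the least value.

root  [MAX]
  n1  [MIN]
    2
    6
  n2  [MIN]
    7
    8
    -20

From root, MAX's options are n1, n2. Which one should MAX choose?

n1

n1 (MIN): min(2, 6) = 2
n2 (MIN): min(7, 8, -20) = -20
root (MAX): max(2, -20) = 2
MAX at root wants the highest of {n1=2, n2=-20}, so chooses n1.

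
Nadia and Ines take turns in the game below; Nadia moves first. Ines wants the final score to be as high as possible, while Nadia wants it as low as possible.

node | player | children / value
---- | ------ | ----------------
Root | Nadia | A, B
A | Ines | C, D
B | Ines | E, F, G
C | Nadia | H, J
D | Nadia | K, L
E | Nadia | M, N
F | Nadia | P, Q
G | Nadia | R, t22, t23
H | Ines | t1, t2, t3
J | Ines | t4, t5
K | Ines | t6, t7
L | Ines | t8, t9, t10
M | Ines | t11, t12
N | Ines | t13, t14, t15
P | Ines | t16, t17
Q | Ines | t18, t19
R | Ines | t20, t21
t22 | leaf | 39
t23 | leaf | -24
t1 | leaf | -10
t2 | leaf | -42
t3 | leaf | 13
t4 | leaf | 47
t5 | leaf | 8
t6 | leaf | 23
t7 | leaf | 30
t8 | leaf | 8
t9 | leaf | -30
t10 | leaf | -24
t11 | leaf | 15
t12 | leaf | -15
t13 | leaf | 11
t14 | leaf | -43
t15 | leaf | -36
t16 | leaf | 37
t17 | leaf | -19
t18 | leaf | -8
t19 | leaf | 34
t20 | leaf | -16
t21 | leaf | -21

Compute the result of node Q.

34

Q (Ines): max(-8, 34) = 34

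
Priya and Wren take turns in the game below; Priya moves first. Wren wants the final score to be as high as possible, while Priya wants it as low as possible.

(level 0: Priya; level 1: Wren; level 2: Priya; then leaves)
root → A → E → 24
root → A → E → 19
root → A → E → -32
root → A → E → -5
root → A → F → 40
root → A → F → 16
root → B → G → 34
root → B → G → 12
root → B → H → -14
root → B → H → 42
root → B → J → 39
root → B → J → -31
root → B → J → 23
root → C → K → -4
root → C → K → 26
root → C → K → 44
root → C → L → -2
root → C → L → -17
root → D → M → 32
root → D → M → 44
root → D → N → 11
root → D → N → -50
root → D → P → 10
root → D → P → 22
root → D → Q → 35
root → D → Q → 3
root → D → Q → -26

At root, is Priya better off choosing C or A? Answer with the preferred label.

K (Priya): min(-4, 26, 44) = -4
L (Priya): min(-2, -17) = -17
C (Wren): max(-4, -17) = -4
E (Priya): min(24, 19, -32, -5) = -32
F (Priya): min(40, 16) = 16
A (Wren): max(-32, 16) = 16
Priya prefers the lower value; C=-4, A=16. C is better since -4 < 16.

C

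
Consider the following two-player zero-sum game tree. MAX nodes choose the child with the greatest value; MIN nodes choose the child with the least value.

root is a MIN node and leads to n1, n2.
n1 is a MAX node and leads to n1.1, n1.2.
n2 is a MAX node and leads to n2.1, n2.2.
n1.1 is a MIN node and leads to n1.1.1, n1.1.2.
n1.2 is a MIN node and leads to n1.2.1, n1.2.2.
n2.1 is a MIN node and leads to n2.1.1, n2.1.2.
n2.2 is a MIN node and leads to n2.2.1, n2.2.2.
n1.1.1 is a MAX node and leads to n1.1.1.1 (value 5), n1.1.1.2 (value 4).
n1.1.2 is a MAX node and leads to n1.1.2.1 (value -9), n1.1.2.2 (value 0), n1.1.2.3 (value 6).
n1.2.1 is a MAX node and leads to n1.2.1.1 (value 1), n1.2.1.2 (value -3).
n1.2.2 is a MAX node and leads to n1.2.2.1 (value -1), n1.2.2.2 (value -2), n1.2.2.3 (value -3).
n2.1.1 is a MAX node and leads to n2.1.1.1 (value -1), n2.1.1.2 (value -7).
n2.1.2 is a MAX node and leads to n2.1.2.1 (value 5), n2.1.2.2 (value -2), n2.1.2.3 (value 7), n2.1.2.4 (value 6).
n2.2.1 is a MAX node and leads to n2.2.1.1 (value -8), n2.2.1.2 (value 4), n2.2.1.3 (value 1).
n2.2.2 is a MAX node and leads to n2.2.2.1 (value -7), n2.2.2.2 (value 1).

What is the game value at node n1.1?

5

n1.1.1 (MAX): max(5, 4) = 5
n1.1.2 (MAX): max(-9, 0, 6) = 6
n1.1 (MIN): min(5, 6) = 5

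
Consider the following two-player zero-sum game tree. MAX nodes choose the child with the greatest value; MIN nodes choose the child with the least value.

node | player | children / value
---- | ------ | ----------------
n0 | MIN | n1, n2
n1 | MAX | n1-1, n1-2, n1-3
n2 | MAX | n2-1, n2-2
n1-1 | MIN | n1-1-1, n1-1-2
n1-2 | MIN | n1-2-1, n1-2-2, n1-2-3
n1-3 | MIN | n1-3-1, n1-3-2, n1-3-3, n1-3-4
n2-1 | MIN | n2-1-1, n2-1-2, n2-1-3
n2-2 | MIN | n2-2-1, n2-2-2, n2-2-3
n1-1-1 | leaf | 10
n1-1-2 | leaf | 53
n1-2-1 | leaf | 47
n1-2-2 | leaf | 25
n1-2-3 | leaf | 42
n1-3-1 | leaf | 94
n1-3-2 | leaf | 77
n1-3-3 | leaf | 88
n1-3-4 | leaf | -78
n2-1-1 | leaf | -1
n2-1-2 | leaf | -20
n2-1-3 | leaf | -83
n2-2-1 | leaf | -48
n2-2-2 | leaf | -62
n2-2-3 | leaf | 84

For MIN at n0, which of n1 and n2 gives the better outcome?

n2

n1-1 (MIN): min(10, 53) = 10
n1-2 (MIN): min(47, 25, 42) = 25
n1-3 (MIN): min(94, 77, 88, -78) = -78
n1 (MAX): max(10, 25, -78) = 25
n2-1 (MIN): min(-1, -20, -83) = -83
n2-2 (MIN): min(-48, -62, 84) = -62
n2 (MAX): max(-83, -62) = -62
MIN prefers the lower value; n1=25, n2=-62. n2 is better since -62 < 25.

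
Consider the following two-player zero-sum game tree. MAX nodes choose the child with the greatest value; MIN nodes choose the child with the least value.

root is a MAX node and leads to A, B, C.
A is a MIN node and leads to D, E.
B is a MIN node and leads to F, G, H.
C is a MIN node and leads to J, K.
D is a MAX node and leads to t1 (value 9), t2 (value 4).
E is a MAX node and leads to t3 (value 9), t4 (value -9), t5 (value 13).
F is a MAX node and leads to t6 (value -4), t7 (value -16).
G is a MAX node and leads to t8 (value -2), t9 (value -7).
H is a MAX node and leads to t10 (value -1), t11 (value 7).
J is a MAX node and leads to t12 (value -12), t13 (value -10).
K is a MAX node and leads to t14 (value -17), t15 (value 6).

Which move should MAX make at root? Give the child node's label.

D (MAX): max(9, 4) = 9
E (MAX): max(9, -9, 13) = 13
A (MIN): min(9, 13) = 9
F (MAX): max(-4, -16) = -4
G (MAX): max(-2, -7) = -2
H (MAX): max(-1, 7) = 7
B (MIN): min(-4, -2, 7) = -4
J (MAX): max(-12, -10) = -10
K (MAX): max(-17, 6) = 6
C (MIN): min(-10, 6) = -10
root (MAX): max(9, -4, -10) = 9
MAX at root wants the highest of {A=9, B=-4, C=-10}, so chooses A.

A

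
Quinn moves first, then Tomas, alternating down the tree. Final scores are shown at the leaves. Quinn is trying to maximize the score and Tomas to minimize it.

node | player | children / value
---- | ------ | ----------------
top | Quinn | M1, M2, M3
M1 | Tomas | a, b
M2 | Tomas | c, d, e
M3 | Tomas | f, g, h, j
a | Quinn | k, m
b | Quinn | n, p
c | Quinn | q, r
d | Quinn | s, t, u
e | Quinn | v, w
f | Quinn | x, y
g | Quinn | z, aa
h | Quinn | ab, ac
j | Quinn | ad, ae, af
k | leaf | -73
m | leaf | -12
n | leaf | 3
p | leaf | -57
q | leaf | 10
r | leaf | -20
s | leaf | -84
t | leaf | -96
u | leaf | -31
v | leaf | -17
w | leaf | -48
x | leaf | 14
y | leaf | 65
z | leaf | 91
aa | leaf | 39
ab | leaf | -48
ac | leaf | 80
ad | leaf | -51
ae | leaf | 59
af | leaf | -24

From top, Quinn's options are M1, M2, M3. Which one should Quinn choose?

M3

a (Quinn): max(-73, -12) = -12
b (Quinn): max(3, -57) = 3
M1 (Tomas): min(-12, 3) = -12
c (Quinn): max(10, -20) = 10
d (Quinn): max(-84, -96, -31) = -31
e (Quinn): max(-17, -48) = -17
M2 (Tomas): min(10, -31, -17) = -31
f (Quinn): max(14, 65) = 65
g (Quinn): max(91, 39) = 91
h (Quinn): max(-48, 80) = 80
j (Quinn): max(-51, 59, -24) = 59
M3 (Tomas): min(65, 91, 80, 59) = 59
top (Quinn): max(-12, -31, 59) = 59
Quinn at top wants the highest of {M1=-12, M2=-31, M3=59}, so chooses M3.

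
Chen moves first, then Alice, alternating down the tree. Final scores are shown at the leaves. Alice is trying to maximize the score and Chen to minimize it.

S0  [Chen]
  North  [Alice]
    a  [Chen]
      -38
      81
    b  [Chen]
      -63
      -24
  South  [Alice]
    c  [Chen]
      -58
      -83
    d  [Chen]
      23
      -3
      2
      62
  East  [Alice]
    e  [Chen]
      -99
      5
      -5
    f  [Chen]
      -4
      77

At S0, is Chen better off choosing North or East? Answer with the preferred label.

a (Chen): min(-38, 81) = -38
b (Chen): min(-63, -24) = -63
North (Alice): max(-38, -63) = -38
e (Chen): min(-99, 5, -5) = -99
f (Chen): min(-4, 77) = -4
East (Alice): max(-99, -4) = -4
Chen prefers the lower value; North=-38, East=-4. North is better since -38 < -4.

North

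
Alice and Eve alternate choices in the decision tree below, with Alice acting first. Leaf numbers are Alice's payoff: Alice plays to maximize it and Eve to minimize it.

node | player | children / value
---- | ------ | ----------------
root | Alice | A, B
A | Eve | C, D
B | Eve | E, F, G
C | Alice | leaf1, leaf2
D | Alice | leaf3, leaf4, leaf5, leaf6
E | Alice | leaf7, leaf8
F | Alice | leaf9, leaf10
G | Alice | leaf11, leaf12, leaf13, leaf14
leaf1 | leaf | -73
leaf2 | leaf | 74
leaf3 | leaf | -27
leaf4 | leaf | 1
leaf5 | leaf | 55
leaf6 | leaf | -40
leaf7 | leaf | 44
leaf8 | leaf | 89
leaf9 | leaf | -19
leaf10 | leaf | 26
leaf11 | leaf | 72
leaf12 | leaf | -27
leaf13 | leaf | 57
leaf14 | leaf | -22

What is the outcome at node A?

55

C (Alice): max(-73, 74) = 74
D (Alice): max(-27, 1, 55, -40) = 55
A (Eve): min(74, 55) = 55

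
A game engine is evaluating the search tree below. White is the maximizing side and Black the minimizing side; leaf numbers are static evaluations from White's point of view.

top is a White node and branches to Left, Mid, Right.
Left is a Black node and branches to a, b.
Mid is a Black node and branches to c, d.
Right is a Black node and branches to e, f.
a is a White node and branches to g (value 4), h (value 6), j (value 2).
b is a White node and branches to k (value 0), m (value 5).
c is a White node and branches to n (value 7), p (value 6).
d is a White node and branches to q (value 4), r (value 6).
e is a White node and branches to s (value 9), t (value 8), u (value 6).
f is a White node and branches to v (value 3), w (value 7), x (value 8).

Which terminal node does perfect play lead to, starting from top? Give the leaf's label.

a (White): max(4, 6, 2) = 6
b (White): max(0, 5) = 5
Left (Black): min(6, 5) = 5
c (White): max(7, 6) = 7
d (White): max(4, 6) = 6
Mid (Black): min(7, 6) = 6
e (White): max(9, 8, 6) = 9
f (White): max(3, 7, 8) = 8
Right (Black): min(9, 8) = 8
top (White): max(5, 6, 8) = 8
At top, White picks Right (highest: 8).
At Right, Black picks f (lowest: 8).
At f, White picks x (highest: 8).
Terminal value 8.

x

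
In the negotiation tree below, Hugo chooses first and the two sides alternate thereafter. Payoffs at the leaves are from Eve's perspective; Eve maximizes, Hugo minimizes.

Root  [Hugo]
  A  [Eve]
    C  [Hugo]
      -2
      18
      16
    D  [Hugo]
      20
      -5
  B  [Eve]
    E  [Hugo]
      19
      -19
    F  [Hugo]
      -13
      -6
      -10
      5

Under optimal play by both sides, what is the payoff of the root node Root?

-13

C (Hugo): min(-2, 18, 16) = -2
D (Hugo): min(20, -5) = -5
A (Eve): max(-2, -5) = -2
E (Hugo): min(19, -19) = -19
F (Hugo): min(-13, -6, -10, 5) = -13
B (Eve): max(-19, -13) = -13
Root (Hugo): min(-2, -13) = -13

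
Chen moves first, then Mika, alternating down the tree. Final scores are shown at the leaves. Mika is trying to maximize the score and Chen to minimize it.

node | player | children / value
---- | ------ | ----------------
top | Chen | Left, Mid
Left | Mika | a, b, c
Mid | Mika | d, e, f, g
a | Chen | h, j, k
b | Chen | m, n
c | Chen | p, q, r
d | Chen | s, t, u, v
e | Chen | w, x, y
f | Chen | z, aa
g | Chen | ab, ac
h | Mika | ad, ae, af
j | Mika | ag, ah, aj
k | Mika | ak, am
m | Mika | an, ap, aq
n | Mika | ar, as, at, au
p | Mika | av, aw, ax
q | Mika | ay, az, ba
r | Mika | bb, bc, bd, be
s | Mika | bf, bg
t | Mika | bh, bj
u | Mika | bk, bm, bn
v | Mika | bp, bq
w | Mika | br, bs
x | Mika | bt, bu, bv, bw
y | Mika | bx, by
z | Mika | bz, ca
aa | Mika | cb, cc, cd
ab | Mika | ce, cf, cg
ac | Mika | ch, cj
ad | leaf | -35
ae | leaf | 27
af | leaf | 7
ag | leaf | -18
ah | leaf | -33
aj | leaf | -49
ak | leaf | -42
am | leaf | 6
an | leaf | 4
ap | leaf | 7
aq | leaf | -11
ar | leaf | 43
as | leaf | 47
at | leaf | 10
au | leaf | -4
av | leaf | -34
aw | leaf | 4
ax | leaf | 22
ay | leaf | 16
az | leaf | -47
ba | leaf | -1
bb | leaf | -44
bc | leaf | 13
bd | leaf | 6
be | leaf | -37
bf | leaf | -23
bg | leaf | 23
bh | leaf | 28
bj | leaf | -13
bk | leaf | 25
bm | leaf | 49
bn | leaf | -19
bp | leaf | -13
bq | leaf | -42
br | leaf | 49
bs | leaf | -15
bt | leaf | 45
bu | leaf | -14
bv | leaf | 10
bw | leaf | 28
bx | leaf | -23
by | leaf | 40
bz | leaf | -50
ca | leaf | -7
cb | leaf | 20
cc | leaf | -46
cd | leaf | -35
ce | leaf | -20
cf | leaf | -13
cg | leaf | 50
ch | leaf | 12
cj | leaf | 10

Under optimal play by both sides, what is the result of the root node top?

h (Mika): max(-35, 27, 7) = 27
j (Mika): max(-18, -33, -49) = -18
k (Mika): max(-42, 6) = 6
a (Chen): min(27, -18, 6) = -18
m (Mika): max(4, 7, -11) = 7
n (Mika): max(43, 47, 10, -4) = 47
b (Chen): min(7, 47) = 7
p (Mika): max(-34, 4, 22) = 22
q (Mika): max(16, -47, -1) = 16
r (Mika): max(-44, 13, 6, -37) = 13
c (Chen): min(22, 16, 13) = 13
Left (Mika): max(-18, 7, 13) = 13
s (Mika): max(-23, 23) = 23
t (Mika): max(28, -13) = 28
u (Mika): max(25, 49, -19) = 49
v (Mika): max(-13, -42) = -13
d (Chen): min(23, 28, 49, -13) = -13
w (Mika): max(49, -15) = 49
x (Mika): max(45, -14, 10, 28) = 45
y (Mika): max(-23, 40) = 40
e (Chen): min(49, 45, 40) = 40
z (Mika): max(-50, -7) = -7
aa (Mika): max(20, -46, -35) = 20
f (Chen): min(-7, 20) = -7
ab (Mika): max(-20, -13, 50) = 50
ac (Mika): max(12, 10) = 12
g (Chen): min(50, 12) = 12
Mid (Mika): max(-13, 40, -7, 12) = 40
top (Chen): min(13, 40) = 13

13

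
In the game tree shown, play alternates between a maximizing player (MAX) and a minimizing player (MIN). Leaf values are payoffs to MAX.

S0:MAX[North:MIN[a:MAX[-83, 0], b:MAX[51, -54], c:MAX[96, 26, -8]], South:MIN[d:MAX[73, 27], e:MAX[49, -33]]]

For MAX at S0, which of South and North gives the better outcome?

South

d (MAX): max(73, 27) = 73
e (MAX): max(49, -33) = 49
South (MIN): min(73, 49) = 49
a (MAX): max(-83, 0) = 0
b (MAX): max(51, -54) = 51
c (MAX): max(96, 26, -8) = 96
North (MIN): min(0, 51, 96) = 0
MAX prefers the higher value; South=49, North=0. South is better since 49 > 0.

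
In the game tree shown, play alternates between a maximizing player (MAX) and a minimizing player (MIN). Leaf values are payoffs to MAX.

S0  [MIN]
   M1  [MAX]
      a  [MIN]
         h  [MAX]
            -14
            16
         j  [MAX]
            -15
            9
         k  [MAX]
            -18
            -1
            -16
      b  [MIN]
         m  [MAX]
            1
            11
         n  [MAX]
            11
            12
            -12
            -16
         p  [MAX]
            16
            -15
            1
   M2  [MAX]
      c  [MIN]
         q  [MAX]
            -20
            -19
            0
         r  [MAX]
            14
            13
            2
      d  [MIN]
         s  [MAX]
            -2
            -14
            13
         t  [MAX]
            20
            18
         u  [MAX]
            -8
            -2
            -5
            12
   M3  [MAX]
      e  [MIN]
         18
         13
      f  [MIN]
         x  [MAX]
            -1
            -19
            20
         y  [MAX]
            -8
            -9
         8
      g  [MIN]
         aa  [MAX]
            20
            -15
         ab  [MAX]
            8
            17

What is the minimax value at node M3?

17

e (MIN): min(18, 13) = 13
x (MAX): max(-1, -19, 20) = 20
y (MAX): max(-8, -9) = -8
f (MIN): min(20, -8, 8) = -8
aa (MAX): max(20, -15) = 20
ab (MAX): max(8, 17) = 17
g (MIN): min(20, 17) = 17
M3 (MAX): max(13, -8, 17) = 17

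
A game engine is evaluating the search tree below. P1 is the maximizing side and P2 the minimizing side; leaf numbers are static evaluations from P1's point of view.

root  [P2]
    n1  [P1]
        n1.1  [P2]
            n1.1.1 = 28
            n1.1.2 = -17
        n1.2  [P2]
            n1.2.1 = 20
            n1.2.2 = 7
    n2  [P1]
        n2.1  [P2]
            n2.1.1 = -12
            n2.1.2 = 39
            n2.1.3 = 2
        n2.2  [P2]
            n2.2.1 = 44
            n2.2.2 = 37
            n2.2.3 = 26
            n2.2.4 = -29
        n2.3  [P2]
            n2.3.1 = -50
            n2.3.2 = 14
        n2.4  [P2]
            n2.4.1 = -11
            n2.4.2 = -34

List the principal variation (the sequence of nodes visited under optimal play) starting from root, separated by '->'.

n1.1 (P2): min(28, -17) = -17
n1.2 (P2): min(20, 7) = 7
n1 (P1): max(-17, 7) = 7
n2.1 (P2): min(-12, 39, 2) = -12
n2.2 (P2): min(44, 37, 26, -29) = -29
n2.3 (P2): min(-50, 14) = -50
n2.4 (P2): min(-11, -34) = -34
n2 (P1): max(-12, -29, -50, -34) = -12
root (P2): min(7, -12) = -12
At root, P2 picks n2 (lowest: -12).
At n2, P1 picks n2.1 (highest: -12).
At n2.1, P2 picks n2.1.1 (lowest: -12).
Terminal value -12.

root -> n2 -> n2.1 -> n2.1.1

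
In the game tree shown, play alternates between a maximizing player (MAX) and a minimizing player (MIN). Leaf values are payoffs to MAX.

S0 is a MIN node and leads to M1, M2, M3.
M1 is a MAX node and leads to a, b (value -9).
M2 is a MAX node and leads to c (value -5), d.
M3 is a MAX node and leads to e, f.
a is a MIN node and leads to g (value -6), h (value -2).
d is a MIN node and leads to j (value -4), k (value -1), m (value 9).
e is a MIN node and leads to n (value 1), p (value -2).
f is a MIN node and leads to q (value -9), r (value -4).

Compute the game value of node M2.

d (MIN): min(-4, -1, 9) = -4
M2 (MAX): max(-5, -4) = -4

-4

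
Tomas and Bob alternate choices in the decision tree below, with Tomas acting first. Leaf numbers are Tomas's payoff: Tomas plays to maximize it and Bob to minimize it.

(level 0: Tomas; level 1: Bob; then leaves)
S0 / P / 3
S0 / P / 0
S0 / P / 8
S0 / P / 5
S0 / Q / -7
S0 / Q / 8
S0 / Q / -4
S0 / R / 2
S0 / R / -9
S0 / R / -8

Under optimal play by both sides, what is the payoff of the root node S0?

0

P (Bob): min(3, 0, 8, 5) = 0
Q (Bob): min(-7, 8, -4) = -7
R (Bob): min(2, -9, -8) = -9
S0 (Tomas): max(0, -7, -9) = 0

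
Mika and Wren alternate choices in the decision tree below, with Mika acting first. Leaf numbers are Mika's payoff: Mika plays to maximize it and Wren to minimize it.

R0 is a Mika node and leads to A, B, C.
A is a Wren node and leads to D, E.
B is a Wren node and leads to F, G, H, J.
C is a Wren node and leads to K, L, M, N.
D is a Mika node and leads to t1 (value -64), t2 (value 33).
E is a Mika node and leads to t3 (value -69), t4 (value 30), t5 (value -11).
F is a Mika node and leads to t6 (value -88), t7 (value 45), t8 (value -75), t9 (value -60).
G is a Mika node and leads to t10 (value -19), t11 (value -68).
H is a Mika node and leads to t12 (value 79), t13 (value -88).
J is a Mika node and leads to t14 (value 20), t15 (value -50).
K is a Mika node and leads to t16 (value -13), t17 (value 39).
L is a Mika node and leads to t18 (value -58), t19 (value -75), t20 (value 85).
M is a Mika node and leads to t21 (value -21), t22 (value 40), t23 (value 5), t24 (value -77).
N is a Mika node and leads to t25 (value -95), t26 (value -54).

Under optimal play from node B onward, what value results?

-19

F (Mika): max(-88, 45, -75, -60) = 45
G (Mika): max(-19, -68) = -19
H (Mika): max(79, -88) = 79
J (Mika): max(20, -50) = 20
B (Wren): min(45, -19, 79, 20) = -19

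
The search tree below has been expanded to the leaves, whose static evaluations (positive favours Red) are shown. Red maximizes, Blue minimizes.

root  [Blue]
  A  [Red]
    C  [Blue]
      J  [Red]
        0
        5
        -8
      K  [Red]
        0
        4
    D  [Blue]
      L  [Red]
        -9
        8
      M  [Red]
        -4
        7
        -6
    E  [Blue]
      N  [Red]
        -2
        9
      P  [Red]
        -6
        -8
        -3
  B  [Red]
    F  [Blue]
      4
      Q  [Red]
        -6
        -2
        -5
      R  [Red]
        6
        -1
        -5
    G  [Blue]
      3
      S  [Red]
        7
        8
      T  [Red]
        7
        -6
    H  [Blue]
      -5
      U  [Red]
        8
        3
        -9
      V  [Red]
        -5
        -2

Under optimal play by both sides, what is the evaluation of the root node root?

3

J (Red): max(0, 5, -8) = 5
K (Red): max(0, 4) = 4
C (Blue): min(5, 4) = 4
L (Red): max(-9, 8) = 8
M (Red): max(-4, 7, -6) = 7
D (Blue): min(8, 7) = 7
N (Red): max(-2, 9) = 9
P (Red): max(-6, -8, -3) = -3
E (Blue): min(9, -3) = -3
A (Red): max(4, 7, -3) = 7
Q (Red): max(-6, -2, -5) = -2
R (Red): max(6, -1, -5) = 6
F (Blue): min(4, -2, 6) = -2
S (Red): max(7, 8) = 8
T (Red): max(7, -6) = 7
G (Blue): min(3, 8, 7) = 3
U (Red): max(8, 3, -9) = 8
V (Red): max(-5, -2) = -2
H (Blue): min(-5, 8, -2) = -5
B (Red): max(-2, 3, -5) = 3
root (Blue): min(7, 3) = 3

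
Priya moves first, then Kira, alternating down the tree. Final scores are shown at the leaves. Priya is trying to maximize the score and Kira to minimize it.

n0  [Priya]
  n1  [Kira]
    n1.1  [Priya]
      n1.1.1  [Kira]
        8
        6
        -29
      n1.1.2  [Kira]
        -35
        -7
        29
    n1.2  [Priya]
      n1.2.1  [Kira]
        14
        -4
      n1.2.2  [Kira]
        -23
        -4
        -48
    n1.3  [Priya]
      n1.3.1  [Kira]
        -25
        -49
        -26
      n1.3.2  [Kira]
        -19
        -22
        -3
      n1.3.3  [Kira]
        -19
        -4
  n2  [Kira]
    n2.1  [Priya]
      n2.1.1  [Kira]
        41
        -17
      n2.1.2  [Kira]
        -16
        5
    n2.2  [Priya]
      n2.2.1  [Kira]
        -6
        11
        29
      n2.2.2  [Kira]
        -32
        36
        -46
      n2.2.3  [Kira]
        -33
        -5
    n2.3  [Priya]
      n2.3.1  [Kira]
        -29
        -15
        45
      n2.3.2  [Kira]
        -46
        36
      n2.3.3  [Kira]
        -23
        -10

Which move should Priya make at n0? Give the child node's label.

n2

n1.1.1 (Kira): min(8, 6, -29) = -29
n1.1.2 (Kira): min(-35, -7, 29) = -35
n1.1 (Priya): max(-29, -35) = -29
n1.2.1 (Kira): min(14, -4) = -4
n1.2.2 (Kira): min(-23, -4, -48) = -48
n1.2 (Priya): max(-4, -48) = -4
n1.3.1 (Kira): min(-25, -49, -26) = -49
n1.3.2 (Kira): min(-19, -22, -3) = -22
n1.3.3 (Kira): min(-19, -4) = -19
n1.3 (Priya): max(-49, -22, -19) = -19
n1 (Kira): min(-29, -4, -19) = -29
n2.1.1 (Kira): min(41, -17) = -17
n2.1.2 (Kira): min(-16, 5) = -16
n2.1 (Priya): max(-17, -16) = -16
n2.2.1 (Kira): min(-6, 11, 29) = -6
n2.2.2 (Kira): min(-32, 36, -46) = -46
n2.2.3 (Kira): min(-33, -5) = -33
n2.2 (Priya): max(-6, -46, -33) = -6
n2.3.1 (Kira): min(-29, -15, 45) = -29
n2.3.2 (Kira): min(-46, 36) = -46
n2.3.3 (Kira): min(-23, -10) = -23
n2.3 (Priya): max(-29, -46, -23) = -23
n2 (Kira): min(-16, -6, -23) = -23
n0 (Priya): max(-29, -23) = -23
Priya at n0 wants the highest of {n1=-29, n2=-23}, so chooses n2.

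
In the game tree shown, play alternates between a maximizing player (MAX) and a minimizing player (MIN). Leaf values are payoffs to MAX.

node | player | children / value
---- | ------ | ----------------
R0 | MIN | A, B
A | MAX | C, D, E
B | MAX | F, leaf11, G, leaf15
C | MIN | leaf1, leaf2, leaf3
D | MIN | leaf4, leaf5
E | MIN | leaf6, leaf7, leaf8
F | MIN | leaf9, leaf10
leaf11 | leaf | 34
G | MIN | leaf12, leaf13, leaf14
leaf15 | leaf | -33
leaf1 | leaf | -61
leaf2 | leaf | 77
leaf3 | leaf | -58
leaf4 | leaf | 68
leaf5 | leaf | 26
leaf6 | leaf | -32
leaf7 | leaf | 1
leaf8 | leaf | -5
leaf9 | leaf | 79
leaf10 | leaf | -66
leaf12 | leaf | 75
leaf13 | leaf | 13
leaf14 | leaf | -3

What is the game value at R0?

26

C (MIN): min(-61, 77, -58) = -61
D (MIN): min(68, 26) = 26
E (MIN): min(-32, 1, -5) = -32
A (MAX): max(-61, 26, -32) = 26
F (MIN): min(79, -66) = -66
G (MIN): min(75, 13, -3) = -3
B (MAX): max(-66, 34, -3, -33) = 34
R0 (MIN): min(26, 34) = 26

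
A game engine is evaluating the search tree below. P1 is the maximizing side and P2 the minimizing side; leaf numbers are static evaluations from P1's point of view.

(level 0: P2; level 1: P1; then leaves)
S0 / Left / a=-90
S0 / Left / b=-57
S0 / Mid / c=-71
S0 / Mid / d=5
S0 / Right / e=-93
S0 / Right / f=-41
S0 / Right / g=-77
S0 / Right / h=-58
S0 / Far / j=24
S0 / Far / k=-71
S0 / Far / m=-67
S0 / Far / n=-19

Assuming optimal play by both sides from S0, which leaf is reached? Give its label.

b

Left (P1): max(-90, -57) = -57
Mid (P1): max(-71, 5) = 5
Right (P1): max(-93, -41, -77, -58) = -41
Far (P1): max(24, -71, -67, -19) = 24
S0 (P2): min(-57, 5, -41, 24) = -57
At S0, P2 picks Left (lowest: -57).
At Left, P1 picks b (highest: -57).
Terminal value -57.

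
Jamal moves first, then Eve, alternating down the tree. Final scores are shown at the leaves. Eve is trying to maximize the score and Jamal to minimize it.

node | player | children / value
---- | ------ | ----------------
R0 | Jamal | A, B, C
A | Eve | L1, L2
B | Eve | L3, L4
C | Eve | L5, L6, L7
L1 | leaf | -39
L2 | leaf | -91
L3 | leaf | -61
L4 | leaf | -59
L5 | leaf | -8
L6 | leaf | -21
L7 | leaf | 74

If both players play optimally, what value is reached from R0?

A (Eve): max(-39, -91) = -39
B (Eve): max(-61, -59) = -59
C (Eve): max(-8, -21, 74) = 74
R0 (Jamal): min(-39, -59, 74) = -59

-59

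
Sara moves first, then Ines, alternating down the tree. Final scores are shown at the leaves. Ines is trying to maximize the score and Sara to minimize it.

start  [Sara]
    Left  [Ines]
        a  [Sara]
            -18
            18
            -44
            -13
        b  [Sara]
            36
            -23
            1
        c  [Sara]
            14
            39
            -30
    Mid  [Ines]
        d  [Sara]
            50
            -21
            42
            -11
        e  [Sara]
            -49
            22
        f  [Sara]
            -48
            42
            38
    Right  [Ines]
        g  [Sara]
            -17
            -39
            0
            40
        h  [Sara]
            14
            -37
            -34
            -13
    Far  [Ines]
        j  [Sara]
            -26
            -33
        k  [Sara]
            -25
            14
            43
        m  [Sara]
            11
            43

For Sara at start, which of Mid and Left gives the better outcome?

Left

d (Sara): min(50, -21, 42, -11) = -21
e (Sara): min(-49, 22) = -49
f (Sara): min(-48, 42, 38) = -48
Mid (Ines): max(-21, -49, -48) = -21
a (Sara): min(-18, 18, -44, -13) = -44
b (Sara): min(36, -23, 1) = -23
c (Sara): min(14, 39, -30) = -30
Left (Ines): max(-44, -23, -30) = -23
Sara prefers the lower value; Mid=-21, Left=-23. Left is better since -23 < -21.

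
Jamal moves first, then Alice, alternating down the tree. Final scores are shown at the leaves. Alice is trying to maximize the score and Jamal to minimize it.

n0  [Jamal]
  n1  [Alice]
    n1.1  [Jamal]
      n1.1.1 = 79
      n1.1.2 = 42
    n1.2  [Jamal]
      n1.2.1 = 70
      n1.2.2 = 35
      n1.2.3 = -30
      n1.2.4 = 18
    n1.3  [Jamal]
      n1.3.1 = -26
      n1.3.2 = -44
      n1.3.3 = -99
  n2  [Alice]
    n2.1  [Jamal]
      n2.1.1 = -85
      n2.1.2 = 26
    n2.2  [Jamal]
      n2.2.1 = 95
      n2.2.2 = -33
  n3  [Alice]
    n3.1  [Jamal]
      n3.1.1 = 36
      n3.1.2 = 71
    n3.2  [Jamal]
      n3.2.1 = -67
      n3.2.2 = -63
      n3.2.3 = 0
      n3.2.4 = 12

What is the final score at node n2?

n2.1 (Jamal): min(-85, 26) = -85
n2.2 (Jamal): min(95, -33) = -33
n2 (Alice): max(-85, -33) = -33

-33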